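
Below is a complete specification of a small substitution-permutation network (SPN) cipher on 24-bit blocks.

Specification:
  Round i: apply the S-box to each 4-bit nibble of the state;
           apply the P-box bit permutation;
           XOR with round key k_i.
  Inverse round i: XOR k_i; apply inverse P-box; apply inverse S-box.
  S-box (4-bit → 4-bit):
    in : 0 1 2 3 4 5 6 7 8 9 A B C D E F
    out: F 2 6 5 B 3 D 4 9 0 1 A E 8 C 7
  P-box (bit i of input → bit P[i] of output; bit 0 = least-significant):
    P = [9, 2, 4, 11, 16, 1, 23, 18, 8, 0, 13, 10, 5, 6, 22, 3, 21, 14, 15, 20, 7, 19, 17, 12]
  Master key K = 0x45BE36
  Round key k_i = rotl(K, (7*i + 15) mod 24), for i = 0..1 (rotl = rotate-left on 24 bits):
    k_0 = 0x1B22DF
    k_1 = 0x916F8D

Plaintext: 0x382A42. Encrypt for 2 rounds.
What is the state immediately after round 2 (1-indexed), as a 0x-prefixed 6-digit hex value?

0x469E4F

s_0 = plaintext = 0x382A42
s_1 = Round(s_0, k_0) = 0x6C2309
s_2 = Round(s_1, k_1) = 0x469E4F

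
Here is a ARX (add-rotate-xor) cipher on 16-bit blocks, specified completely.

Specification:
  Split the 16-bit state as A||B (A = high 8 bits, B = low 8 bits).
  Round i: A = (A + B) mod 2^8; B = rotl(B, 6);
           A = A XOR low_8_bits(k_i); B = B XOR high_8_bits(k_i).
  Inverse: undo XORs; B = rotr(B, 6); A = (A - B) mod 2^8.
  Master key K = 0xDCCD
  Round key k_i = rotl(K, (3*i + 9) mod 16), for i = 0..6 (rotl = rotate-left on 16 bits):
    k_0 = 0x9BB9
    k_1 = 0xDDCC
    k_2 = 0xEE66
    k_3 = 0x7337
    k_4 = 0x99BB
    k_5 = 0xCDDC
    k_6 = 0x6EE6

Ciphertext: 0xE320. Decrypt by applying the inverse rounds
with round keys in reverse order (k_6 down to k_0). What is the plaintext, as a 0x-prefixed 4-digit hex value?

0x7D52

s_0 = ciphertext = 0xE320
s_1 = InvRound(s_0, k_6) = 0xCC39
s_2 = InvRound(s_1, k_5) = 0x3DD3
s_3 = InvRound(s_2, k_4) = 0x5D29
s_4 = InvRound(s_3, k_3) = 0x0169
s_5 = InvRound(s_4, k_2) = 0x491E
s_6 = InvRound(s_5, k_1) = 0x760F
s_7 = InvRound(s_6, k_0) = 0x7D52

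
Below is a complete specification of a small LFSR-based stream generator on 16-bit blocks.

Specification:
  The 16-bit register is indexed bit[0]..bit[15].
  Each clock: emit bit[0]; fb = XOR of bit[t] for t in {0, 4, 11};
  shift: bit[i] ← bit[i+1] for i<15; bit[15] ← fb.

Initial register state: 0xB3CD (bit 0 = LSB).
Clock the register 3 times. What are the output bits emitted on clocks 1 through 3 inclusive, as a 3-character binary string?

101

reg_0 = 0xB3CD
clock 1: out=1, reg = 0xD9E6
clock 2: out=0, reg = 0xECF3
clock 3: out=1, reg = 0xF679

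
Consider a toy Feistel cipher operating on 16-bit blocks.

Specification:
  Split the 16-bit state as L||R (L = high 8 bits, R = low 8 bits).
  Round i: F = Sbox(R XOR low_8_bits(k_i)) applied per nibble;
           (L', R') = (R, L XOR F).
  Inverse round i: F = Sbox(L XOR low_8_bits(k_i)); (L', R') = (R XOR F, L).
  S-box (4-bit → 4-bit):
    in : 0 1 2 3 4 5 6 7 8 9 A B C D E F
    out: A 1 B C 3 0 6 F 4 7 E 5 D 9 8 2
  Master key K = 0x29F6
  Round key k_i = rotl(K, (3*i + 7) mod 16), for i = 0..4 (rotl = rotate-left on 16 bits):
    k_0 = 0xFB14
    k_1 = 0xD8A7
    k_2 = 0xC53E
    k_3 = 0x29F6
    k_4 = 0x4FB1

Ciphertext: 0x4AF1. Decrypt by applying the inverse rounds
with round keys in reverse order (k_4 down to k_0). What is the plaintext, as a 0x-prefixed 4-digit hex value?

0xA510

s_0 = ciphertext = 0x4AF1
s_1 = InvRound(s_0, k_4) = 0xD44A
s_2 = InvRound(s_1, k_3) = 0xF1D4
s_3 = InvRound(s_2, k_2) = 0x06F1
s_4 = InvRound(s_3, k_1) = 0x1006
s_5 = InvRound(s_4, k_0) = 0xA510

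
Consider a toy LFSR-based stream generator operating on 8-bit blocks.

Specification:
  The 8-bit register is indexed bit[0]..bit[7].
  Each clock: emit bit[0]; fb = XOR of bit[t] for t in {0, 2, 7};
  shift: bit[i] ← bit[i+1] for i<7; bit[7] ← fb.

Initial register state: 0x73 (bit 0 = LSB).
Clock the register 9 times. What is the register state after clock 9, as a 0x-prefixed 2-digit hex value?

0xF2

reg_0 = 0x73
clock 1: out=1, reg = 0xB9
clock 2: out=1, reg = 0x5C
clock 3: out=0, reg = 0xAE
clock 4: out=0, reg = 0x57
clock 5: out=1, reg = 0x2B
clock 6: out=1, reg = 0x95
clock 7: out=1, reg = 0xCA
clock 8: out=0, reg = 0xE5
clock 9: out=1, reg = 0xF2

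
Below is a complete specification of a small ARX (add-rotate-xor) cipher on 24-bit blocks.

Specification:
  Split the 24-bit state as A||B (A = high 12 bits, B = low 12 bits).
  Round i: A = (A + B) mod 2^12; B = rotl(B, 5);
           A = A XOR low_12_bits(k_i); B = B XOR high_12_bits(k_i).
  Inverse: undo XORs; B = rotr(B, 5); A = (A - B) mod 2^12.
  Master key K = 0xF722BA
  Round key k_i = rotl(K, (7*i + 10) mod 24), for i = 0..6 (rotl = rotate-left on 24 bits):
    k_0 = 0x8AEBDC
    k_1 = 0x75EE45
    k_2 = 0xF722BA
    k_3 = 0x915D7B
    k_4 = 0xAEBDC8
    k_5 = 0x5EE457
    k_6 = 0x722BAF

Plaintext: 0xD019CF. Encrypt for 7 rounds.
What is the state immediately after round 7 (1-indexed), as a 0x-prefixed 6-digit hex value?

0x5677F1

s_0 = plaintext = 0xD019CF
s_1 = Round(s_0, k_0) = 0xD0C15D
s_2 = Round(s_1, k_1) = 0x02CCFC
s_3 = Round(s_2, k_2) = 0xF920EB
s_4 = Round(s_3, k_3) = 0xD06474
s_5 = Round(s_4, k_4) = 0xCB2463
s_6 = Round(s_5, k_5) = 0x542986
s_7 = Round(s_6, k_6) = 0x5677F1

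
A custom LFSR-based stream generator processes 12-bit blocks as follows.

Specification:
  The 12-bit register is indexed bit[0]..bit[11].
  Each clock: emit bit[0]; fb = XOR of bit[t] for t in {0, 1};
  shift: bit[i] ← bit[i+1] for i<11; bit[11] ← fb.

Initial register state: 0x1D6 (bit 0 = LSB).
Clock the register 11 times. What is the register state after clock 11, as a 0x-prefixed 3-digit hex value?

reg_0 = 0x1D6
clock 1: out=0, reg = 0x8EB
clock 2: out=1, reg = 0x475
clock 3: out=1, reg = 0xA3A
clock 4: out=0, reg = 0xD1D
clock 5: out=1, reg = 0xE8E
clock 6: out=0, reg = 0xF47
clock 7: out=1, reg = 0x7A3
clock 8: out=1, reg = 0x3D1
clock 9: out=1, reg = 0x9E8
clock 10: out=0, reg = 0x4F4
clock 11: out=0, reg = 0x27A

0x27A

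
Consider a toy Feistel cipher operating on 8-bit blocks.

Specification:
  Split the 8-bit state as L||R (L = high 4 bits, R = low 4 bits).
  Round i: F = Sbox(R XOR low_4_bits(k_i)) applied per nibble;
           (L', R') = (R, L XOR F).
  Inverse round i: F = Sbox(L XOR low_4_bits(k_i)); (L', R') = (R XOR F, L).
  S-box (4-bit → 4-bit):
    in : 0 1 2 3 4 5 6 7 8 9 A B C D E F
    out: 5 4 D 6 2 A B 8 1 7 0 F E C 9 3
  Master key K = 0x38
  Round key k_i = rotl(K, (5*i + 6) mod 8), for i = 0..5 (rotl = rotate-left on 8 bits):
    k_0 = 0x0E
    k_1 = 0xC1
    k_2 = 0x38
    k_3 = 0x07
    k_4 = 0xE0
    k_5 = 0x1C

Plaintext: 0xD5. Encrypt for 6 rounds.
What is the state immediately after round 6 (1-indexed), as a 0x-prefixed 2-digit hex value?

s_0 = plaintext = 0xD5
s_1 = Round(s_0, k_0) = 0x52
s_2 = Round(s_1, k_1) = 0x23
s_3 = Round(s_2, k_2) = 0x3D
s_4 = Round(s_3, k_3) = 0xD3
s_5 = Round(s_4, k_4) = 0x3B
s_6 = Round(s_5, k_5) = 0xBB

0xBB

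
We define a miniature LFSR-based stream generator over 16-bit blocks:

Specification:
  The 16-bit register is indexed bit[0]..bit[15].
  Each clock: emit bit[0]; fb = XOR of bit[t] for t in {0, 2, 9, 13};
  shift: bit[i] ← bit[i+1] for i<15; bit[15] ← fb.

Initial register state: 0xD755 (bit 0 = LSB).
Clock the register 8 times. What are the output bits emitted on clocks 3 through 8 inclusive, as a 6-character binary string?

reg_0 = 0xD755
clock 1: out=1, reg = 0xEBAA
clock 2: out=0, reg = 0x75D5
clock 3: out=1, reg = 0xBAEA
clock 4: out=0, reg = 0x5D75
clock 5: out=1, reg = 0x2EBA
clock 6: out=0, reg = 0x175D
clock 7: out=1, reg = 0x8BAE
clock 8: out=0, reg = 0x45D7

101010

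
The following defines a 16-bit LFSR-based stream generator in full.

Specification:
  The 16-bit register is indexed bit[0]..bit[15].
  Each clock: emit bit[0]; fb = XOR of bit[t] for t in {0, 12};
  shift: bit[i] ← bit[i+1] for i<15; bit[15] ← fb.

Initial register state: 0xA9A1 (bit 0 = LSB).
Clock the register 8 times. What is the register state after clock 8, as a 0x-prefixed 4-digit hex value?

0x1BA9

reg_0 = 0xA9A1
clock 1: out=1, reg = 0xD4D0
clock 2: out=0, reg = 0xEA68
clock 3: out=0, reg = 0x7534
clock 4: out=0, reg = 0xBA9A
clock 5: out=0, reg = 0xDD4D
clock 6: out=1, reg = 0x6EA6
clock 7: out=0, reg = 0x3753
clock 8: out=1, reg = 0x1BA9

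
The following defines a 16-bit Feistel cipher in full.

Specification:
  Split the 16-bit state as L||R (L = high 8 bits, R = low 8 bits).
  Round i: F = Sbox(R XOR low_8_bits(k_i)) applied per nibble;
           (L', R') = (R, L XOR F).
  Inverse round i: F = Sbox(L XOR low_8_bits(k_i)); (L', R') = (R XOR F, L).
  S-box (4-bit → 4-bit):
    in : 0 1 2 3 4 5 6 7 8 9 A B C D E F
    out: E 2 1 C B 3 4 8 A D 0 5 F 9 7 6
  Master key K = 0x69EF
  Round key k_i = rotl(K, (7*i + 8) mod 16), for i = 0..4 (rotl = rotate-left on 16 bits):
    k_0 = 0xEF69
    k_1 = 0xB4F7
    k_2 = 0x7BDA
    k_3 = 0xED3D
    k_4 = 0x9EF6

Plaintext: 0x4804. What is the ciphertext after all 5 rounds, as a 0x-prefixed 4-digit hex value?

s_0 = plaintext = 0x4804
s_1 = Round(s_0, k_0) = 0x0401
s_2 = Round(s_1, k_1) = 0x0160
s_3 = Round(s_2, k_2) = 0x6051
s_4 = Round(s_3, k_3) = 0x512F
s_5 = Round(s_4, k_4) = 0x2FCC

0x2FCC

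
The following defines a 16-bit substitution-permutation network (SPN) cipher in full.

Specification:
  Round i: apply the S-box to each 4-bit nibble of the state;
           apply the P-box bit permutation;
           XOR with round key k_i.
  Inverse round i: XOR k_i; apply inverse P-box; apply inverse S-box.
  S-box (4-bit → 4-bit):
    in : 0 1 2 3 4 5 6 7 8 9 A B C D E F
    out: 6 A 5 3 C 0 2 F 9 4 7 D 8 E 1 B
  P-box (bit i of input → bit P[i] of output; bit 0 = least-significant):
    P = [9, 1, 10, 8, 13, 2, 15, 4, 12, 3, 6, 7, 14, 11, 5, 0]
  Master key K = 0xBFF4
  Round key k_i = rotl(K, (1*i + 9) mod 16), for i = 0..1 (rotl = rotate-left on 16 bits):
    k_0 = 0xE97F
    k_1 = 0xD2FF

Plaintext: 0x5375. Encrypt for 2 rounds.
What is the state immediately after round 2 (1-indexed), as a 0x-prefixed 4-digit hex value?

0xD0B9

s_0 = plaintext = 0x5375
s_1 = Round(s_0, k_0) = 0x5963
s_2 = Round(s_1, k_1) = 0xD0B9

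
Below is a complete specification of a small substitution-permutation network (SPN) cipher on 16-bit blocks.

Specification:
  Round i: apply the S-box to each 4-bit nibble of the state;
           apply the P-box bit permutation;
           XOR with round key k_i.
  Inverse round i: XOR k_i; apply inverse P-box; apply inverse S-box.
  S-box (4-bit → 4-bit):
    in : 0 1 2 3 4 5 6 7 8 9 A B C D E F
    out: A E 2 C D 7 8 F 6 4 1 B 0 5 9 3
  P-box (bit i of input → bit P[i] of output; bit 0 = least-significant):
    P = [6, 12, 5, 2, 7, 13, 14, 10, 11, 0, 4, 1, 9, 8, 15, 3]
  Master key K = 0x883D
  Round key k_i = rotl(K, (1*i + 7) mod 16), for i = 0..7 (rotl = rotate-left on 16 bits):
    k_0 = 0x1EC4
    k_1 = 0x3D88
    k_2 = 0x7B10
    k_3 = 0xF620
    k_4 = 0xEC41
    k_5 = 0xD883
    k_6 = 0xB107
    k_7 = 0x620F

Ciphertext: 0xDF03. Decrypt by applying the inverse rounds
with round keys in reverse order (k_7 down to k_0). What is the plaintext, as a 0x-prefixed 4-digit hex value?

s_0 = ciphertext = 0xDF03
s_1 = InvRound(s_0, k_7) = 0x1A00
s_2 = InvRound(s_1, k_6) = 0x5B26
s_3 = InvRound(s_2, k_5) = 0x52A3
s_4 = InvRound(s_3, k_4) = 0xDEB5
s_5 = InvRound(s_4, k_3) = 0xC5F6
s_6 = InvRound(s_5, k_2) = 0xDEB7
s_7 = InvRound(s_6, k_1) = 0x7183
s_8 = InvRound(s_7, k_0) = 0xFB1E

0xFB1E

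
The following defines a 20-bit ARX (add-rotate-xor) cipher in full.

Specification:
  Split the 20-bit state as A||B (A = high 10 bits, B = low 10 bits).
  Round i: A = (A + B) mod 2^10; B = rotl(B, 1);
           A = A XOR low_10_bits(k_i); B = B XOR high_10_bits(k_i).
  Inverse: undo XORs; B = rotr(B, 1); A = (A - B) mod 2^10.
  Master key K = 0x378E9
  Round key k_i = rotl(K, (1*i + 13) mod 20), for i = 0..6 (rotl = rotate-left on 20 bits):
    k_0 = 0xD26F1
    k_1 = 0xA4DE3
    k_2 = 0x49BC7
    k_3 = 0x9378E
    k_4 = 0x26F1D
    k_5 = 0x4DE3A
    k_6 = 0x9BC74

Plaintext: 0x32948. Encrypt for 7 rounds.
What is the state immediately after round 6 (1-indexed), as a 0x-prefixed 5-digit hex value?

s_0 = plaintext = 0x32948
s_1 = Round(s_0, k_0) = 0x38DD9
s_2 = Round(s_1, k_1) = 0xD7D21
s_3 = Round(s_2, k_2) = 0xD1F64
s_4 = Round(s_3, k_3) = 0x49484
s_5 = Round(s_4, k_4) = 0xAD193
s_6 = Round(s_5, k_5) = 0x9F611
s_7 = Round(s_6, k_6) = 0x3EA4C

0x9F611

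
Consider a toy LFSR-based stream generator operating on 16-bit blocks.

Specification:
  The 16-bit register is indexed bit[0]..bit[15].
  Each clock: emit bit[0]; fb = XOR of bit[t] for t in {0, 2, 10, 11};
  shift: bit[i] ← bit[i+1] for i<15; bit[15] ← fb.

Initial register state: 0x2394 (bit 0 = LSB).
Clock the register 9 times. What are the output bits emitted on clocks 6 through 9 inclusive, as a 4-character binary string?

0011

reg_0 = 0x2394
clock 1: out=0, reg = 0x91CA
clock 2: out=0, reg = 0x48E5
clock 3: out=1, reg = 0xA472
clock 4: out=0, reg = 0xD239
clock 5: out=1, reg = 0xE91C
clock 6: out=0, reg = 0x748E
clock 7: out=0, reg = 0x3A47
clock 8: out=1, reg = 0x9D23
clock 9: out=1, reg = 0xCE91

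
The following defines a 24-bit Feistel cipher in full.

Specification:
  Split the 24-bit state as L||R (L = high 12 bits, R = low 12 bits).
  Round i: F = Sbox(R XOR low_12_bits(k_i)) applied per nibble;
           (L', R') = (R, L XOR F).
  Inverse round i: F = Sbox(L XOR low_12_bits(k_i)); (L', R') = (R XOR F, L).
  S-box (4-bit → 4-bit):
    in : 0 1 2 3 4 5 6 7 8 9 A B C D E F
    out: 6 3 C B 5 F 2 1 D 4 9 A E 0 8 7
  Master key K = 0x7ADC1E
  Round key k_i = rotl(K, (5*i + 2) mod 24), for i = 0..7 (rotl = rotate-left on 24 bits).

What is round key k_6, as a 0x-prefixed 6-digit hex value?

K = 0x7ADC1E
k_0 = rotl(K, (5*0+2) mod 24) = rotl(K, 2) = 0xEB7079
k_1 = rotl(K, (5*1+2) mod 24) = rotl(K, 7) = 0x6E0F3D
k_2 = rotl(K, (5*2+2) mod 24) = rotl(K, 12) = 0xC1E7AD
k_3 = rotl(K, (5*3+2) mod 24) = rotl(K, 17) = 0x3CF5B8
k_4 = rotl(K, (5*4+2) mod 24) = rotl(K, 22) = 0x9EB707
k_5 = rotl(K, (5*5+2) mod 24) = rotl(K, 3) = 0xD6E0F3
k_6 = rotl(K, (5*6+2) mod 24) = rotl(K, 8) = 0xDC1E7A

0xDC1E7A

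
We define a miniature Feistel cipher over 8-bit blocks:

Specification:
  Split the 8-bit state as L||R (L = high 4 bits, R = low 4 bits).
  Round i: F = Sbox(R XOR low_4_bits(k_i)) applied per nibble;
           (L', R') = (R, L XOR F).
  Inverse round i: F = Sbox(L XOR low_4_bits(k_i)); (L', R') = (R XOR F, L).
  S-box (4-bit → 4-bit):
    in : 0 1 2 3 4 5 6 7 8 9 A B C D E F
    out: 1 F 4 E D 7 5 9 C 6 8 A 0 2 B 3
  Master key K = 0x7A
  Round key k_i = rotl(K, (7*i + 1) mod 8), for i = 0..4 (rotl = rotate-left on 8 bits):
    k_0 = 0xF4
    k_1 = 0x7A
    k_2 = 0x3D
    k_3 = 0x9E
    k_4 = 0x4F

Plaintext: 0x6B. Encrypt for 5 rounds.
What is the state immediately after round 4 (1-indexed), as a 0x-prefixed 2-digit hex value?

0x28

s_0 = plaintext = 0x6B
s_1 = Round(s_0, k_0) = 0xB5
s_2 = Round(s_1, k_1) = 0x58
s_3 = Round(s_2, k_2) = 0x82
s_4 = Round(s_3, k_3) = 0x28
s_5 = Round(s_4, k_4) = 0x8B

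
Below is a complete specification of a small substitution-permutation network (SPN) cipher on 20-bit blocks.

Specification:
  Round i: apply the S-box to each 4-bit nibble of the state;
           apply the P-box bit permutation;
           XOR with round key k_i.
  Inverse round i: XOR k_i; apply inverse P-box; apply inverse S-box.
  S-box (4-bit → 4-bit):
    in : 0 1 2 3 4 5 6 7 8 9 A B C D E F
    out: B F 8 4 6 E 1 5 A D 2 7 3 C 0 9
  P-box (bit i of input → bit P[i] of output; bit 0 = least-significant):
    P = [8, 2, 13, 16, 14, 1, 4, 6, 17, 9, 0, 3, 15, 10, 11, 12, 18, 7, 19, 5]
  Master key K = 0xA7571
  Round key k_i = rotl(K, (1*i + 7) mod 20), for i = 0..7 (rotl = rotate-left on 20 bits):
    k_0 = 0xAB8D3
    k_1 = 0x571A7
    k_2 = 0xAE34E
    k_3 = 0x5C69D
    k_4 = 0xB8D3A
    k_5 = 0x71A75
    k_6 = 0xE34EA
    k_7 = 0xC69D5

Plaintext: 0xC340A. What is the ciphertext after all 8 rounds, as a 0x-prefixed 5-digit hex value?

s_0 = plaintext = 0xC340A
s_1 = Round(s_0, k_0) = 0xEF214
s_2 = Round(s_1, k_1) = 0x581F9
s_3 = Round(s_2, k_2) = 0x194A7
s_4 = Round(s_3, k_3) = 0x97D3E
s_5 = Round(s_4, k_4) = 0x70503
s_6 = Round(s_5, k_5) = 0xBEC3E
s_7 = Round(s_6, k_6) = 0x0367A
s_8 = Round(s_7, k_7) = 0xA2161

0xA2161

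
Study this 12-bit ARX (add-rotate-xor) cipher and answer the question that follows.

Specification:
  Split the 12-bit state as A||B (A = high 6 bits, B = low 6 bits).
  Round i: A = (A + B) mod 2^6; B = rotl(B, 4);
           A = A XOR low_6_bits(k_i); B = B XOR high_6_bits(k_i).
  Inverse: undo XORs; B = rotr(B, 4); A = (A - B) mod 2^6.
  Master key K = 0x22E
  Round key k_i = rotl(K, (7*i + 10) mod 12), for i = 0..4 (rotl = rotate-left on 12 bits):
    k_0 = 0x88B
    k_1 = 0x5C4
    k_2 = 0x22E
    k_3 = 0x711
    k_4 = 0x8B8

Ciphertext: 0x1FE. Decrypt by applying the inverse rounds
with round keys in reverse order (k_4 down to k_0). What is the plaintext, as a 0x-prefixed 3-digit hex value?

0x701

s_0 = ciphertext = 0x1FE
s_1 = InvRound(s_0, k_4) = 0x3B1
s_2 = InvRound(s_1, k_3) = 0xA76
s_3 = InvRound(s_2, k_2) = 0x33B
s_4 = InvRound(s_3, k_1) = 0x5B2
s_5 = InvRound(s_4, k_0) = 0x701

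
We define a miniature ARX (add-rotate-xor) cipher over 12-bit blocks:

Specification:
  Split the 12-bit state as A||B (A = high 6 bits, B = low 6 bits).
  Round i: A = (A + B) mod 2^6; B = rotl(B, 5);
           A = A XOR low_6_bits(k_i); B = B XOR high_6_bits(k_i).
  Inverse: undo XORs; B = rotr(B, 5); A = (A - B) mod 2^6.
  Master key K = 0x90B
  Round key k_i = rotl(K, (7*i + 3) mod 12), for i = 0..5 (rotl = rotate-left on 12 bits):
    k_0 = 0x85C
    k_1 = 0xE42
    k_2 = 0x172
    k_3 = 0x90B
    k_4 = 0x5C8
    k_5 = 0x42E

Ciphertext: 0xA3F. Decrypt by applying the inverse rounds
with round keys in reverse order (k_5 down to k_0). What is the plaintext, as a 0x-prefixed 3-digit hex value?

0x701

s_0 = ciphertext = 0xA3F
s_1 = InvRound(s_0, k_5) = 0x9DF
s_2 = InvRound(s_1, k_4) = 0x7D0
s_3 = InvRound(s_2, k_3) = 0xAE9
s_4 = InvRound(s_3, k_2) = 0x019
s_5 = InvRound(s_4, k_1) = 0x041
s_6 = InvRound(s_5, k_0) = 0x701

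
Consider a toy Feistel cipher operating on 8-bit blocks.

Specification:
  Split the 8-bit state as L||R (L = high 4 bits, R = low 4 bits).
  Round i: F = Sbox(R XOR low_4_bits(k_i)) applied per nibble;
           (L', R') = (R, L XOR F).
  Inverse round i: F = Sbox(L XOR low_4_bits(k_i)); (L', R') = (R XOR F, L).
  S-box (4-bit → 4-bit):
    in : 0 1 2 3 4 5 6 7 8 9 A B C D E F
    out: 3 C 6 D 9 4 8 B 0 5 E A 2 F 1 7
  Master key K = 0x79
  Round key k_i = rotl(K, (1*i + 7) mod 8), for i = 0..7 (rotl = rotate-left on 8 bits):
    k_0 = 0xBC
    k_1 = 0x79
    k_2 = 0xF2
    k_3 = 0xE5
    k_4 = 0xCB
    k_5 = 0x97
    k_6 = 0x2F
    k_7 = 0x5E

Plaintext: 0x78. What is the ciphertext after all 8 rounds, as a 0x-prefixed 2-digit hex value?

s_0 = plaintext = 0x78
s_1 = Round(s_0, k_0) = 0x8E
s_2 = Round(s_1, k_1) = 0xE3
s_3 = Round(s_2, k_2) = 0x32
s_4 = Round(s_3, k_3) = 0x28
s_5 = Round(s_4, k_4) = 0x8F
s_6 = Round(s_5, k_5) = 0xF8
s_7 = Round(s_6, k_6) = 0x84
s_8 = Round(s_7, k_7) = 0x46

0x46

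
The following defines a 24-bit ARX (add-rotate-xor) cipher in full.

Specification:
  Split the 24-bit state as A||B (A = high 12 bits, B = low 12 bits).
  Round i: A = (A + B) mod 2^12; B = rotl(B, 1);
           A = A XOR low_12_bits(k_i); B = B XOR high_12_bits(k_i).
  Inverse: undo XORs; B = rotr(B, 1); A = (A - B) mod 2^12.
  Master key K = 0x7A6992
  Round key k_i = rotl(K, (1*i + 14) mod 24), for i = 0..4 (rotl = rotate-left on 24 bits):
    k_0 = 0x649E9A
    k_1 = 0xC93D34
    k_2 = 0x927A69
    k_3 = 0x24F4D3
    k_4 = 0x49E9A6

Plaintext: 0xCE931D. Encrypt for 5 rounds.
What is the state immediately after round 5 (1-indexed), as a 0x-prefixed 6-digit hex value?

s_0 = plaintext = 0xCE931D
s_1 = Round(s_0, k_0) = 0xE9C073
s_2 = Round(s_1, k_1) = 0x23BC75
s_3 = Round(s_2, k_2) = 0x4D91CC
s_4 = Round(s_3, k_3) = 0x2761D7
s_5 = Round(s_4, k_4) = 0xDEB730

0xDEB730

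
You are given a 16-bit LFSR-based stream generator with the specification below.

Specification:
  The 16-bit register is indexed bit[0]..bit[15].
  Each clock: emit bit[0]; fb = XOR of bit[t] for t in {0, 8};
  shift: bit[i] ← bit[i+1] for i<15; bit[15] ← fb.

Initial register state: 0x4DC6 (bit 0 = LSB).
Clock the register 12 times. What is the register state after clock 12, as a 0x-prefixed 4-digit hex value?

0x68B4

reg_0 = 0x4DC6
clock 1: out=0, reg = 0xA6E3
clock 2: out=1, reg = 0xD371
clock 3: out=1, reg = 0x69B8
clock 4: out=0, reg = 0xB4DC
clock 5: out=0, reg = 0x5A6E
clock 6: out=0, reg = 0x2D37
clock 7: out=1, reg = 0x169B
clock 8: out=1, reg = 0x8B4D
clock 9: out=1, reg = 0x45A6
clock 10: out=0, reg = 0xA2D3
clock 11: out=1, reg = 0xD169
clock 12: out=1, reg = 0x68B4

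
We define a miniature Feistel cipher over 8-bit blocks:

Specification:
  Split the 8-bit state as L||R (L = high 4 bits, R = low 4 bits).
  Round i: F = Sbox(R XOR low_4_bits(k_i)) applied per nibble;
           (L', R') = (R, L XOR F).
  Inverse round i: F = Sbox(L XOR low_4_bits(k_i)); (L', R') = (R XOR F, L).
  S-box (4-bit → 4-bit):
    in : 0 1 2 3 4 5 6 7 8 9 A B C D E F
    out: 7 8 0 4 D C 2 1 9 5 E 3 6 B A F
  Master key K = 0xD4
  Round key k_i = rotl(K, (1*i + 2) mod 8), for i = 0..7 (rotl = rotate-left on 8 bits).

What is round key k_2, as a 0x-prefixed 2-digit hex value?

K = 0xD4
k_0 = rotl(K, (1*0+2) mod 8) = rotl(K, 2) = 0x53
k_1 = rotl(K, (1*1+2) mod 8) = rotl(K, 3) = 0xA6
k_2 = rotl(K, (1*2+2) mod 8) = rotl(K, 4) = 0x4D

0x4D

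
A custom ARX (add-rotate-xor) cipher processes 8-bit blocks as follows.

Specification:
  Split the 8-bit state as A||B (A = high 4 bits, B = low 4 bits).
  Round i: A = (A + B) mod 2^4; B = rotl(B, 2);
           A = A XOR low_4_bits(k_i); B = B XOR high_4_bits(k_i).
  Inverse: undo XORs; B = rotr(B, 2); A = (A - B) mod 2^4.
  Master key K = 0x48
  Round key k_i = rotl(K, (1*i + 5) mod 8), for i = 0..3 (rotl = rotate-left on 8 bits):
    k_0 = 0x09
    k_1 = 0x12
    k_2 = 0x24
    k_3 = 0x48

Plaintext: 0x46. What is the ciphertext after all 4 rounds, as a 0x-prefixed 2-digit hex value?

0x8B

s_0 = plaintext = 0x46
s_1 = Round(s_0, k_0) = 0x39
s_2 = Round(s_1, k_1) = 0xE7
s_3 = Round(s_2, k_2) = 0x1F
s_4 = Round(s_3, k_3) = 0x8B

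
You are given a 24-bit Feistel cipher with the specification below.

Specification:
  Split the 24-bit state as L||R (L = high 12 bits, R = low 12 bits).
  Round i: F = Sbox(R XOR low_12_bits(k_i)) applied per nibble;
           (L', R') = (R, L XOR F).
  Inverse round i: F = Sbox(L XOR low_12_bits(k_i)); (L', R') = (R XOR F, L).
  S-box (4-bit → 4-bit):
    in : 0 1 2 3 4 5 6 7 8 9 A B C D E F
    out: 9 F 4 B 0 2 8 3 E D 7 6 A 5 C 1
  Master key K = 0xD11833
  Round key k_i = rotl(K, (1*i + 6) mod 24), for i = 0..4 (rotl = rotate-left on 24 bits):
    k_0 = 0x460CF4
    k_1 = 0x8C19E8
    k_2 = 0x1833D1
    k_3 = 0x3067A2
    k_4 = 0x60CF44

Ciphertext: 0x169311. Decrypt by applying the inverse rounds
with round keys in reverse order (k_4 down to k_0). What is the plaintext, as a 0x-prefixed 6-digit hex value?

s_0 = ciphertext = 0x169311
s_1 = InvRound(s_0, k_4) = 0xF54169
s_2 = InvRound(s_1, k_3) = 0xF71F54
s_3 = InvRound(s_2, k_2) = 0x52DF71
s_4 = InvRound(s_3, k_1) = 0x5D352D
s_5 = InvRound(s_4, k_0) = 0x86E5D3

0x86E5D3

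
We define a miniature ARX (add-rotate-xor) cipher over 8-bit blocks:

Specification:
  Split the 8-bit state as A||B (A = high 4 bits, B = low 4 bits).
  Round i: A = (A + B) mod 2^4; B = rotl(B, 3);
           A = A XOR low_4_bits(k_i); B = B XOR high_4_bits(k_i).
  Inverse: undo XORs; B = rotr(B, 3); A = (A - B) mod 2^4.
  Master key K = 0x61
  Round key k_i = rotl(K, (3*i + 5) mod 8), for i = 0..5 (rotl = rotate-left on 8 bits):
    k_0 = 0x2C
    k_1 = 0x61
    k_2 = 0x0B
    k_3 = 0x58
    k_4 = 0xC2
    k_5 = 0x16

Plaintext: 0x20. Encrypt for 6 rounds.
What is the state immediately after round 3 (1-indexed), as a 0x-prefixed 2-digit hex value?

0x3B

s_0 = plaintext = 0x20
s_1 = Round(s_0, k_0) = 0xE2
s_2 = Round(s_1, k_1) = 0x17
s_3 = Round(s_2, k_2) = 0x3B
s_4 = Round(s_3, k_3) = 0x68
s_5 = Round(s_4, k_4) = 0xC8
s_6 = Round(s_5, k_5) = 0x25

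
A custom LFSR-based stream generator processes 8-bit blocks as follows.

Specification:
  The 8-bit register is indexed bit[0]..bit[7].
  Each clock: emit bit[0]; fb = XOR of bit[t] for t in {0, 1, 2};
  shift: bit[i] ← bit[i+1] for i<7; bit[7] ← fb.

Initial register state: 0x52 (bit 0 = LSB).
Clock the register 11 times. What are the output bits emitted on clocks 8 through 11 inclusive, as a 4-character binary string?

reg_0 = 0x52
clock 1: out=0, reg = 0xA9
clock 2: out=1, reg = 0xD4
clock 3: out=0, reg = 0xEA
clock 4: out=0, reg = 0xF5
clock 5: out=1, reg = 0x7A
clock 6: out=0, reg = 0xBD
clock 7: out=1, reg = 0x5E
clock 8: out=0, reg = 0x2F
clock 9: out=1, reg = 0x97
clock 10: out=1, reg = 0xCB
clock 11: out=1, reg = 0x65

0111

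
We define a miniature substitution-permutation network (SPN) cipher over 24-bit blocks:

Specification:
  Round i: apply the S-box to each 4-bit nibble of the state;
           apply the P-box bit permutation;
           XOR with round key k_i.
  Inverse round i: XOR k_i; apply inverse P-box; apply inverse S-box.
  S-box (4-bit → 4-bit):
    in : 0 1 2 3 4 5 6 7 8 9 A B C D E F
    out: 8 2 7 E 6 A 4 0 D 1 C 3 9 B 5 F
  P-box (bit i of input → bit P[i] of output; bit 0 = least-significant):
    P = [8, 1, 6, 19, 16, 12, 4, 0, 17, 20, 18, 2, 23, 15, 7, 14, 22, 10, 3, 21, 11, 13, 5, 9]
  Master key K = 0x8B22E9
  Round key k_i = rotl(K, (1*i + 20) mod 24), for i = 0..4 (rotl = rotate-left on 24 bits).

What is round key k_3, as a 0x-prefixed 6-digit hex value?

0xC59174

K = 0x8B22E9
k_0 = rotl(K, (1*0+20) mod 24) = rotl(K, 20) = 0x98B22E
k_1 = rotl(K, (1*1+20) mod 24) = rotl(K, 21) = 0x31645D
k_2 = rotl(K, (1*2+20) mod 24) = rotl(K, 22) = 0x62C8BA
k_3 = rotl(K, (1*3+20) mod 24) = rotl(K, 23) = 0xC59174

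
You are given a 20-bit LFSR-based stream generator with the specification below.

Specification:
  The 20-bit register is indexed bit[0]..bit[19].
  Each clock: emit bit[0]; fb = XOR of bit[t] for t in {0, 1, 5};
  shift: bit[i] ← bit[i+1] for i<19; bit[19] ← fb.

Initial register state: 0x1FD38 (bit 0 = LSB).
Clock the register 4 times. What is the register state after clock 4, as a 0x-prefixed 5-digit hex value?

reg_0 = 0x1FD38
clock 1: out=0, reg = 0x8FE9C
clock 2: out=0, reg = 0x47F4E
clock 3: out=0, reg = 0xA3FA7
clock 4: out=1, reg = 0xD1FD3

0xD1FD3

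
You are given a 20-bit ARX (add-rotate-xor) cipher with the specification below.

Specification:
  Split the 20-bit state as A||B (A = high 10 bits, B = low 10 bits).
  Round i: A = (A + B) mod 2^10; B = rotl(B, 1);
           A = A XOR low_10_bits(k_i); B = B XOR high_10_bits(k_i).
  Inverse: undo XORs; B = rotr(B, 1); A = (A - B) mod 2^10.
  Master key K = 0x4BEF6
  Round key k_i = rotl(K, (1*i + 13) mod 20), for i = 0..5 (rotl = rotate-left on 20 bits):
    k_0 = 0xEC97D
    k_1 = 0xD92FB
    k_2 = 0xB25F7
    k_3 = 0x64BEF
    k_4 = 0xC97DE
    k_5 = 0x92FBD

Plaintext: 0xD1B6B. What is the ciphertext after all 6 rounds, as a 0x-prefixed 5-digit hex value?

0x832E2

s_0 = plaintext = 0xD1B6B
s_1 = Round(s_0, k_0) = 0xF3165
s_2 = Round(s_1, k_1) = 0xF29AE
s_3 = Round(s_2, k_2) = 0x23D95
s_4 = Round(s_3, k_3) = 0x72EB8
s_5 = Round(s_4, k_4) = 0xD7654
s_6 = Round(s_5, k_5) = 0x832E2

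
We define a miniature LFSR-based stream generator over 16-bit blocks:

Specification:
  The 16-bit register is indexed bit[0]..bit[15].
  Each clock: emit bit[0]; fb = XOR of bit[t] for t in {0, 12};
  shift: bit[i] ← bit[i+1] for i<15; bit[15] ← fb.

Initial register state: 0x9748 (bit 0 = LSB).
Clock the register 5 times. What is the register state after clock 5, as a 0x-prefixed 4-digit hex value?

0x8CBA

reg_0 = 0x9748
clock 1: out=0, reg = 0xCBA4
clock 2: out=0, reg = 0x65D2
clock 3: out=0, reg = 0x32E9
clock 4: out=1, reg = 0x1974
clock 5: out=0, reg = 0x8CBA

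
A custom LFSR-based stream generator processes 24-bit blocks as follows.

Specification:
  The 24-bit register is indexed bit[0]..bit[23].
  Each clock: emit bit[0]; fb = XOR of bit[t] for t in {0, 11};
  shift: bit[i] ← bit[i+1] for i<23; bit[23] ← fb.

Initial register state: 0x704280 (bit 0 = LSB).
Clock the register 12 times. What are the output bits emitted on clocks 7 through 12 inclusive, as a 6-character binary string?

reg_0 = 0x704280
clock 1: out=0, reg = 0x382140
clock 2: out=0, reg = 0x1C10A0
clock 3: out=0, reg = 0x0E0850
clock 4: out=0, reg = 0x870428
clock 5: out=0, reg = 0x438214
clock 6: out=0, reg = 0x21C10A
clock 7: out=0, reg = 0x10E085
clock 8: out=1, reg = 0x887042
clock 9: out=0, reg = 0x443821
clock 10: out=1, reg = 0x221C10
clock 11: out=0, reg = 0x910E08
clock 12: out=0, reg = 0xC88704

010100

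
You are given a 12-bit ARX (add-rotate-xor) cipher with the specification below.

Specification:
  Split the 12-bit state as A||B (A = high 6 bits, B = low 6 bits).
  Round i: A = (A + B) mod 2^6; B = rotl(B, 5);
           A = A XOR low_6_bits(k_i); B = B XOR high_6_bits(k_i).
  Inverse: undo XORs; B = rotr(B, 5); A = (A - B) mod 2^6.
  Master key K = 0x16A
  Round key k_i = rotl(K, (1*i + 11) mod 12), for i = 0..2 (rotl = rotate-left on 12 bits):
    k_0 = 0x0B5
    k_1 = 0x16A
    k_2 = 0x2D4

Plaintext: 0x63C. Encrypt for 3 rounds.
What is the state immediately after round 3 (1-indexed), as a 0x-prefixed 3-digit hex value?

0xDAE

s_0 = plaintext = 0x63C
s_1 = Round(s_0, k_0) = 0x85C
s_2 = Round(s_1, k_1) = 0x5CB
s_3 = Round(s_2, k_2) = 0xDAE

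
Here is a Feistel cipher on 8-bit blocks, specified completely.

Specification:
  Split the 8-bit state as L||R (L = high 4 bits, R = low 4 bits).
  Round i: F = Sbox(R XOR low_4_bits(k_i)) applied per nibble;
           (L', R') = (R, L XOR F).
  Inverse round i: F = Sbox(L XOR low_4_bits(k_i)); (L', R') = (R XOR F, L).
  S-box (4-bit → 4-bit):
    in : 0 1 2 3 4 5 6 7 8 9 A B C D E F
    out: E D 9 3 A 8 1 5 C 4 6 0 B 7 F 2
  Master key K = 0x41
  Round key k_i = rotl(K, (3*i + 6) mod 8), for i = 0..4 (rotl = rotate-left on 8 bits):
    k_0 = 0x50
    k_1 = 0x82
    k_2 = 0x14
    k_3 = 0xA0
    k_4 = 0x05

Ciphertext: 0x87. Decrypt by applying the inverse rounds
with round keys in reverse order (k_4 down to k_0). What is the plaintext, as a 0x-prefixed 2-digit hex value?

0x86

s_0 = ciphertext = 0x87
s_1 = InvRound(s_0, k_4) = 0x08
s_2 = InvRound(s_1, k_3) = 0x60
s_3 = InvRound(s_2, k_2) = 0x96
s_4 = InvRound(s_3, k_1) = 0x69
s_5 = InvRound(s_4, k_0) = 0x86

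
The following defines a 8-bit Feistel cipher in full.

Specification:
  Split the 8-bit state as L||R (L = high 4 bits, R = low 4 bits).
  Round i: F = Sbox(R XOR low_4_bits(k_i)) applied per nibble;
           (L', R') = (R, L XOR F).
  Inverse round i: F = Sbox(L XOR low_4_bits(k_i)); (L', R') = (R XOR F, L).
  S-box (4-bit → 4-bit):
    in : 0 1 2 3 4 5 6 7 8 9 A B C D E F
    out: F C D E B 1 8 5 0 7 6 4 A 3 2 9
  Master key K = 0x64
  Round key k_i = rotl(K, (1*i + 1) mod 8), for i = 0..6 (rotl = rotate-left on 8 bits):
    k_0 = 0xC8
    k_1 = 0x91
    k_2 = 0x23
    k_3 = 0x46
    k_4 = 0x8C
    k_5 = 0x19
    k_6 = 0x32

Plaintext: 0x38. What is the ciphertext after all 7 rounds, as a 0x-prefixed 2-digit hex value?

s_0 = plaintext = 0x38
s_1 = Round(s_0, k_0) = 0x8C
s_2 = Round(s_1, k_1) = 0xCB
s_3 = Round(s_2, k_2) = 0xBC
s_4 = Round(s_3, k_3) = 0xCD
s_5 = Round(s_4, k_4) = 0xD0
s_6 = Round(s_5, k_5) = 0x0A
s_7 = Round(s_6, k_6) = 0xA0

0xA0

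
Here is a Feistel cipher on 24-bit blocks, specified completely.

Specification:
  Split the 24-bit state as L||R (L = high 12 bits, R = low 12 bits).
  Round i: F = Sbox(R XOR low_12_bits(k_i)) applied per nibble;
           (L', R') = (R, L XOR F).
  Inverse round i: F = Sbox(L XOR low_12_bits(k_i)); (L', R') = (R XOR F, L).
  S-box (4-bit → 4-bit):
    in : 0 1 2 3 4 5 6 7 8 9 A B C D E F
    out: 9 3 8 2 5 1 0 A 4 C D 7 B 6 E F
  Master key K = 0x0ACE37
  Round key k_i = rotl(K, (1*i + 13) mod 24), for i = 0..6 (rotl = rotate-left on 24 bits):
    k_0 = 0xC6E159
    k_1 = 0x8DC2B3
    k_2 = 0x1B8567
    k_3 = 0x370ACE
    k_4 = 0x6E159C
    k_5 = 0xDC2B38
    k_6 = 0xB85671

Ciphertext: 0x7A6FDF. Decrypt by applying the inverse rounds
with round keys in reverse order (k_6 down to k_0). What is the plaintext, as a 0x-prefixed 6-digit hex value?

0x1B87DB

s_0 = ciphertext = 0x7A6FDF
s_1 = InvRound(s_0, k_6) = 0xCB57A6
s_2 = InvRound(s_1, k_5) = 0xDE0CB5
s_3 = InvRound(s_2, k_4) = 0x81EDE0
s_4 = InvRound(s_3, k_3) = 0x58981E
s_5 = InvRound(s_4, k_2) = 0x1F0589
s_6 = InvRound(s_5, k_1) = 0x7DB1F0
s_7 = InvRound(s_6, k_0) = 0x1B87DB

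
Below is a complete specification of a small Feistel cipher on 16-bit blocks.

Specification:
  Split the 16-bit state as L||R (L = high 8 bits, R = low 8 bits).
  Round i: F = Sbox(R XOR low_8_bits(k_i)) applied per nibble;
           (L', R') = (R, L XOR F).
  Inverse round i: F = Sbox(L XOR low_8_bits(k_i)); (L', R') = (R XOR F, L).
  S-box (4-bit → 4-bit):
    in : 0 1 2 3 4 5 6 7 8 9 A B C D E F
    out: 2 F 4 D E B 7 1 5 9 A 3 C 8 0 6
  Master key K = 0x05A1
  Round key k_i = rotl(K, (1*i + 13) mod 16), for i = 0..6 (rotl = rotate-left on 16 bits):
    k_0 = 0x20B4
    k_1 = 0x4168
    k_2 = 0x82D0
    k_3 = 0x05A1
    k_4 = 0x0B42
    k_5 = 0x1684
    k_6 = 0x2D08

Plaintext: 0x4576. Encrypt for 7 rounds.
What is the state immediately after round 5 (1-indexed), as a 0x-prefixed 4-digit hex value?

s_0 = plaintext = 0x4576
s_1 = Round(s_0, k_0) = 0x7681
s_2 = Round(s_1, k_1) = 0x817F
s_3 = Round(s_2, k_2) = 0x7F27
s_4 = Round(s_3, k_3) = 0x2728
s_5 = Round(s_4, k_4) = 0x285D
s_6 = Round(s_5, k_5) = 0x5DA1
s_7 = Round(s_6, k_6) = 0xA1F4

0x285D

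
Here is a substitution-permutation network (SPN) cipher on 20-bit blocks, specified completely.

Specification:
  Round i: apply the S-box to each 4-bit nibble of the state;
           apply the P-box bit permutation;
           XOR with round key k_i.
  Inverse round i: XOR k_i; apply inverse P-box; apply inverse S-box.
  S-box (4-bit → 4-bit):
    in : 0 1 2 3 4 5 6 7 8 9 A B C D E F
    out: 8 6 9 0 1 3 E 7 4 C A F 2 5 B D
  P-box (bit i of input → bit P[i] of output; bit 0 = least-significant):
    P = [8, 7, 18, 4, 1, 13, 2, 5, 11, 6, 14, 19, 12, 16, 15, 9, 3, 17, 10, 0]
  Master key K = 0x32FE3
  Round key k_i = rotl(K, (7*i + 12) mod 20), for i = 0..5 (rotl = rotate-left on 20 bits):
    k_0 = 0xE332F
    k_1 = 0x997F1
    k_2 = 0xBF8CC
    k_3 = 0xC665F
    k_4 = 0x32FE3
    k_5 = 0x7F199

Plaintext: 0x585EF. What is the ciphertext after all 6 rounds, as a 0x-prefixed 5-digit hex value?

s_0 = plaintext = 0x585EF
s_1 = Round(s_0, k_0) = 0x89A55
s_2 = Round(s_1, k_1) = 0x13033
s_3 = Round(s_2, k_2) = 0x1FCCC
s_4 = Round(s_3, k_3) = 0xED09F
s_5 = Round(s_4, k_4) = 0xDBEDE
s_6 = Round(s_5, k_5) = 0xE6E47

0xE6E47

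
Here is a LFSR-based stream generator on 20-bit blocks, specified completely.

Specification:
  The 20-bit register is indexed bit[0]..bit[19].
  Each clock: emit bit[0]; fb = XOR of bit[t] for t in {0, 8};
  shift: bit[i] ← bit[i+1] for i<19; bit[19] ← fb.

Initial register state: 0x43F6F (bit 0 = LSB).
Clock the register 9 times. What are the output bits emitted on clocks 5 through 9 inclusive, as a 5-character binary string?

reg_0 = 0x43F6F
clock 1: out=1, reg = 0x21FB7
clock 2: out=1, reg = 0x10FDB
clock 3: out=1, reg = 0x087ED
clock 4: out=1, reg = 0x043F6
clock 5: out=0, reg = 0x821FB
clock 6: out=1, reg = 0x410FD
clock 7: out=1, reg = 0xA087E
clock 8: out=0, reg = 0x5043F
clock 9: out=1, reg = 0xA821F

01101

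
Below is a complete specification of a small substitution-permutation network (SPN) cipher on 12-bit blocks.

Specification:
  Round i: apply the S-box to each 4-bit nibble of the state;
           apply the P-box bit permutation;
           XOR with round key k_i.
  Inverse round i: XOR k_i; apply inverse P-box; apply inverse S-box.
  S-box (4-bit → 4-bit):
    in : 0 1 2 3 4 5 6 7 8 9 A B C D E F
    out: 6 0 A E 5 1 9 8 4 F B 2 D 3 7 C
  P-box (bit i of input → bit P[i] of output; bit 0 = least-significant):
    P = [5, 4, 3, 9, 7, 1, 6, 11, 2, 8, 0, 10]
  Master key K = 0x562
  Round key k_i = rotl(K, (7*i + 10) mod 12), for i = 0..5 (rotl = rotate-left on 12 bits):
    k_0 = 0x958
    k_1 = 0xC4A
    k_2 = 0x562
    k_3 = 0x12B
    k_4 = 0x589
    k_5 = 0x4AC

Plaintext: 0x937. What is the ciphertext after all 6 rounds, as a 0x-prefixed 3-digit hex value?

s_0 = plaintext = 0x937
s_1 = Round(s_0, k_0) = 0x61F
s_2 = Round(s_1, k_1) = 0xA46
s_3 = Round(s_2, k_2) = 0x286
s_4 = Round(s_3, k_3) = 0x64B
s_5 = Round(s_4, k_4) = 0x15D
s_6 = Round(s_5, k_5) = 0x41C

0x41C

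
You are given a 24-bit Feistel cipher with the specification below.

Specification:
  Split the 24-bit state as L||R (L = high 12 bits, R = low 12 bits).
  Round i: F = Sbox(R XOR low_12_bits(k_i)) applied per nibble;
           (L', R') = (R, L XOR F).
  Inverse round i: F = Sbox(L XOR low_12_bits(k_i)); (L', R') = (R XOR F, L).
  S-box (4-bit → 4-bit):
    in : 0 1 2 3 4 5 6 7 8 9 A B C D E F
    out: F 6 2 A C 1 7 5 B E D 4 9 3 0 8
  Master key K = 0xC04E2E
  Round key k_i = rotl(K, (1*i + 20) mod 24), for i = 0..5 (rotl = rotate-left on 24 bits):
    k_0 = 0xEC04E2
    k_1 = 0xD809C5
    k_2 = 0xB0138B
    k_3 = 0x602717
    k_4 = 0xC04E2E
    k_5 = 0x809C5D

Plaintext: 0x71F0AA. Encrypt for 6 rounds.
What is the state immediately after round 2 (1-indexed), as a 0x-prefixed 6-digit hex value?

s_0 = plaintext = 0x71F0AA
s_1 = Round(s_0, k_0) = 0x0AABD4
s_2 = Round(s_1, k_1) = 0xBD42CC
s_3 = Round(s_2, k_2) = 0x2CCD11
s_4 = Round(s_3, k_3) = 0xD11F3B
s_5 = Round(s_4, k_4) = 0xF3BB70
s_6 = Round(s_5, k_5) = 0xB70A18

0xBD42CC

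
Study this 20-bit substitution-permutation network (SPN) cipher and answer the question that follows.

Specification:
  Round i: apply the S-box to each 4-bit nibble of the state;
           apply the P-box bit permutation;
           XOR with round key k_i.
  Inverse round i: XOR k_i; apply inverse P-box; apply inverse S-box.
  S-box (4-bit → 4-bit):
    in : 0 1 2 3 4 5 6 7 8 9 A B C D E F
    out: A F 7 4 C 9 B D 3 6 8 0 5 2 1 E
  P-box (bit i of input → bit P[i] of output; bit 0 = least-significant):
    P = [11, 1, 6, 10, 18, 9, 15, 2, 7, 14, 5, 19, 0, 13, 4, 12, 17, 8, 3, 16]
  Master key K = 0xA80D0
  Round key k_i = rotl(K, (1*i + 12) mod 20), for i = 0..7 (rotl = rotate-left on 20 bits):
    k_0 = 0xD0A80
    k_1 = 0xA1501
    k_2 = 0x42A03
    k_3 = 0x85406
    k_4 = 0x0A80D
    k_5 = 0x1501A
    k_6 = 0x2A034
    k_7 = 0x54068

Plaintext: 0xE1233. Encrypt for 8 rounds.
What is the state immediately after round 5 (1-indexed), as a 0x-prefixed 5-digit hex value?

s_0 = plaintext = 0xE1233
s_1 = Round(s_0, k_0) = 0xFFA71
s_2 = Round(s_1, k_1) = 0x7A85F
s_3 = Round(s_2, k_2) = 0x37ECD
s_4 = Round(s_3, k_3) = 0xCC49D
s_5 = Round(s_4, k_4) = 0xA2A36
s_6 = Round(s_5, k_5) = 0x8FC09
s_7 = Round(s_6, k_6) = 0x093C2
s_8 = Round(s_7, k_7) = 0x0E91A

0xA2A36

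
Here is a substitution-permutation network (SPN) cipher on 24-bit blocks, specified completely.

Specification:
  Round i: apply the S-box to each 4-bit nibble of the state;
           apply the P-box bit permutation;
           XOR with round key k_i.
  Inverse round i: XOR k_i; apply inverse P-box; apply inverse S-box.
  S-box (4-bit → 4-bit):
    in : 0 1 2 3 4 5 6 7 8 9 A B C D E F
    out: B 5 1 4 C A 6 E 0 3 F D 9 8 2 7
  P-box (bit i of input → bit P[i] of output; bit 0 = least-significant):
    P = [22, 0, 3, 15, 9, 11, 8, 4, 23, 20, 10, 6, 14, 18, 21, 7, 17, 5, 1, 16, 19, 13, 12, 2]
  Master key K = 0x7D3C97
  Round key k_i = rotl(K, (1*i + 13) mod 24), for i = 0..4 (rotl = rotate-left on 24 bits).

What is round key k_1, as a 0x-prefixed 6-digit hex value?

K = 0x7D3C97
k_0 = rotl(K, (1*0+13) mod 24) = rotl(K, 13) = 0x92EFA7
k_1 = rotl(K, (1*1+13) mod 24) = rotl(K, 14) = 0x25DF4F

0x25DF4F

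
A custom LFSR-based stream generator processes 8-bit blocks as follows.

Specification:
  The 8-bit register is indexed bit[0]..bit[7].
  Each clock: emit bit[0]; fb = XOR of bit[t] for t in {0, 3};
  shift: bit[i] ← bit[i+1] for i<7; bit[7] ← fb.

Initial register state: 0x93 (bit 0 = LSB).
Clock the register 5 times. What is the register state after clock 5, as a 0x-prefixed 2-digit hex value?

reg_0 = 0x93
clock 1: out=1, reg = 0xC9
clock 2: out=1, reg = 0x64
clock 3: out=0, reg = 0x32
clock 4: out=0, reg = 0x19
clock 5: out=1, reg = 0x0C

0x0C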